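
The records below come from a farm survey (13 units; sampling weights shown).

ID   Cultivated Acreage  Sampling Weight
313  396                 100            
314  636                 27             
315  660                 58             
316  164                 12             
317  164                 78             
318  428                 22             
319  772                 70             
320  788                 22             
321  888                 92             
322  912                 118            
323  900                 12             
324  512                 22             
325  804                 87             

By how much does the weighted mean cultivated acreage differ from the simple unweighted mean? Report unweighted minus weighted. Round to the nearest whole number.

-38

Unweighted sum = 8024
Unweighted mean = 8024 / 13 = 617.23077
Weighted sum = 471928
Sum of weights = 720
Weighted mean = 471928 / 720 = 655.45556
Difference (unweighted minus weighted) = -38.224786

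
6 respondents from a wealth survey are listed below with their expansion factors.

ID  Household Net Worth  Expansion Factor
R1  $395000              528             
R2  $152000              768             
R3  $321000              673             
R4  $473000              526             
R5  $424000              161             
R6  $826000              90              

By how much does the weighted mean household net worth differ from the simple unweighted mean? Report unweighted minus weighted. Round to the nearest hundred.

Unweighted sum = 2591000
Unweighted mean = 2591000 / 6 = 431833.33
Weighted sum = 395000×528 + 152000×768 + 321000×673 + 473000×526 + 424000×161 + 826000×90
  = 932731000
Sum of weights = 528 + 768 + 673 + 526 + 161 + 90 = 2746
Weighted mean = 932731000 / 2746 = 339668.97
Difference (unweighted minus weighted) = 92164.36

92200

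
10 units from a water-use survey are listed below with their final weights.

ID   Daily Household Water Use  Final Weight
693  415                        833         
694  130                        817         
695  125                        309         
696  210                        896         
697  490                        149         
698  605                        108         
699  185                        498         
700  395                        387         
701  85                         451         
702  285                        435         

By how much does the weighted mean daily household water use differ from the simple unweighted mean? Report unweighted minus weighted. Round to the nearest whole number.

42

Unweighted sum = 2925
Unweighted mean = 2925 / 10 = 292.5
Weighted sum = 415×833 + 130×817 + 125×309 + 210×896 + 490×149 + 605×108 + 185×498 + 395×387 + 85×451 + 285×435
  = 1224345
Sum of weights = 833 + 817 + 309 + 896 + 149 + 108 + 498 + 387 + 451 + 435 = 4883
Weighted mean = 1224345 / 4883 = 250.73623
Difference (unweighted minus weighted) = 41.763772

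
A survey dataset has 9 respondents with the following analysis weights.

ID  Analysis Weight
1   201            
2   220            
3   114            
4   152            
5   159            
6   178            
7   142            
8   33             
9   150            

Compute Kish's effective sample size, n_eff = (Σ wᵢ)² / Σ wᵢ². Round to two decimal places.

8.07

Σ wᵢ = 201 + 220 + 114 + 152 + 159 + 178 + 142 + 33 + 150 = 1349
Σ wᵢ² = 40401 + 48400 + 12996 + 23104 + 25281 + 31684 + 20164 + 1089 + 22500 = 225619
n_eff = 1349² / 225619 = 1819801 / 225619 = 8.0658145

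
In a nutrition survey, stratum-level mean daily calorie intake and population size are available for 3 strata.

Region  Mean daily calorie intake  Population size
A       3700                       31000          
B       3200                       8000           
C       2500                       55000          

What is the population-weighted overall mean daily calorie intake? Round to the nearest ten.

Σ Nₕ·x̄ₕ = 3700×31000 + 3200×8000 + 2500×55000
  = 277800000
Σ Nₕ = 94000
Overall mean = 277800000 / 94000 = 2955.3191

2960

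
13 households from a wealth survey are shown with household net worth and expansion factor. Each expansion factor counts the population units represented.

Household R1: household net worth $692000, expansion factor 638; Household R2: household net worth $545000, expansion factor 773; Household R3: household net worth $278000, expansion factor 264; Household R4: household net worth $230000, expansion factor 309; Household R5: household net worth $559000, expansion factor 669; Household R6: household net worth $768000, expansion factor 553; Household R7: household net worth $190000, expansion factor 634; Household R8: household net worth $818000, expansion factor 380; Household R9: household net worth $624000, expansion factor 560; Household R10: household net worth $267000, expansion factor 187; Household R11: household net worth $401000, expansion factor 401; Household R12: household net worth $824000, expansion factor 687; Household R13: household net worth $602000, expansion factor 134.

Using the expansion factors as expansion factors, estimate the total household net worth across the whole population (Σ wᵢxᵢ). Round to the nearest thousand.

3444144000

Weighted total = 3444144000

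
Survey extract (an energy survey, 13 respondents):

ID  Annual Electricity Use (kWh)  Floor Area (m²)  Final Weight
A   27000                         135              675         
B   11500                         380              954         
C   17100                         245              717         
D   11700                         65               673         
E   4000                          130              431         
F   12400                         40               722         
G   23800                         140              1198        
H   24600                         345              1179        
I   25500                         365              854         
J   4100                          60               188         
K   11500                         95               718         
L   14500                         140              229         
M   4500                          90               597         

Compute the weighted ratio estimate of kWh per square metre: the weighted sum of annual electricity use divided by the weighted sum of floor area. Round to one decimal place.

85.3

Σ wᵢ·y = 154335200
Σ wᵢ·x = 1809430
Ratio = 154335200 / 1809430 = 85.294927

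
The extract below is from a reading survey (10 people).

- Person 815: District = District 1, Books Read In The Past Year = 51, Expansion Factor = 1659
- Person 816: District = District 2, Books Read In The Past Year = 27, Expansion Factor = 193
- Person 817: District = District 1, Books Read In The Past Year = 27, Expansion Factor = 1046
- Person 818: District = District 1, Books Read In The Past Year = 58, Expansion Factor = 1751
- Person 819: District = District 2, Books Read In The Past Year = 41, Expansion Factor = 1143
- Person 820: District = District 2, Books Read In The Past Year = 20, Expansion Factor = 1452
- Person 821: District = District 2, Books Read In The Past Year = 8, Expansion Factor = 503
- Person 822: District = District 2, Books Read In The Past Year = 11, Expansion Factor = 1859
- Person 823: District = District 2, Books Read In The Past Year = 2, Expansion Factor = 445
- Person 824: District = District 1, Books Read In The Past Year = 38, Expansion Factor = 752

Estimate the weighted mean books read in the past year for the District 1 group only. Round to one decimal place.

District 1 rows: 815, 817, 818, 824
Weighted sum = 51×1659 + 27×1046 + 58×1751 + 38×752
  = 84609 + 28242 + 101558 + 28576 = 242985
Sum of weights = 1659 + 1046 + 1751 + 752 = 5208
Weighted mean = 242985 / 5208 = 46.656106

46.7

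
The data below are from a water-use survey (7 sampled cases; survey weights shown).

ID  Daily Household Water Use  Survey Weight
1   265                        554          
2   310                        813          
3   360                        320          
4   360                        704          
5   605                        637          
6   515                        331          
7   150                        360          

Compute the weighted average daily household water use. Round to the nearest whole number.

370

Weighted sum = 265×554 + 310×813 + 360×320 + 360×704 + 605×637 + 515×331 + 150×360
  = 146810 + 252030 + 115200 + 253440 + 385385 + 170465 + 54000 = 1377330
Sum of weights = 554 + 813 + 320 + 704 + 637 + 331 + 360 = 3719
Weighted mean = 1377330 / 3719 = 370.34956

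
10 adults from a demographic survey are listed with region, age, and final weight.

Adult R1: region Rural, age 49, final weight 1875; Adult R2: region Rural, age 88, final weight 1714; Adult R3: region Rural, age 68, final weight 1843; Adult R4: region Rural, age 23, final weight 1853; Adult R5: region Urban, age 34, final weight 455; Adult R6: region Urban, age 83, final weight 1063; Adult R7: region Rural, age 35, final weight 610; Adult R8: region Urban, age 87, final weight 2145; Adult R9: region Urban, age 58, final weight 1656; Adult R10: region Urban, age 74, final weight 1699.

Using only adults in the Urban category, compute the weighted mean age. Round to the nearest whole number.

Urban rows: R5, R6, R8, R9, R10
Weighted sum = 34×455 + 83×1063 + 87×2145 + 58×1656 + 74×1699
  = 15470 + 88229 + 186615 + 96048 + 125726 = 512088
Sum of weights = 455 + 1063 + 2145 + 1656 + 1699 = 7018
Weighted mean = 512088 / 7018 = 72.967797

73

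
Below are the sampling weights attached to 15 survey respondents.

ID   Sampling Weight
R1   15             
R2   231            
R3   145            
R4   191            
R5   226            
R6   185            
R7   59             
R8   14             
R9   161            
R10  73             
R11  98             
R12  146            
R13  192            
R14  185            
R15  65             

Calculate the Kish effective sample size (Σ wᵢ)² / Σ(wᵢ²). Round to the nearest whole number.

12

Σ wᵢ = 1986
Σ wᵢ² = 337554
n_eff = 1986² / 337554 = 3944196 / 337554 = 11.684637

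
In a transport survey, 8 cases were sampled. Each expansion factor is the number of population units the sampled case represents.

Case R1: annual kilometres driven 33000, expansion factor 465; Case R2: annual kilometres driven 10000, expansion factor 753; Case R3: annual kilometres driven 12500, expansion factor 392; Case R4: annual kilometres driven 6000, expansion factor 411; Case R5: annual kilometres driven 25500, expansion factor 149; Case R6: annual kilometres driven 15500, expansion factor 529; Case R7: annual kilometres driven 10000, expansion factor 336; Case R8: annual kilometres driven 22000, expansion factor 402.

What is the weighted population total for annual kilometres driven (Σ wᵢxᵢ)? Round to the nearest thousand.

54444000

Weighted total = 33000×465 + 10000×753 + 12500×392 + 6000×411 + 25500×149 + 15500×529 + 10000×336 + 22000×402
  = 54444000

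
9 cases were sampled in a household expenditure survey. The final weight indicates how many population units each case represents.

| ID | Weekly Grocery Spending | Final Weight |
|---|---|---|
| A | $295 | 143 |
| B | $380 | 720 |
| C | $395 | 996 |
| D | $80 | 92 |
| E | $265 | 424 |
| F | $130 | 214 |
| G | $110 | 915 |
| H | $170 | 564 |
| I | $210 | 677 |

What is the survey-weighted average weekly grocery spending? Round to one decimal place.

251.9

Weighted sum = 295×143 + 380×720 + 395×996 + 80×92 + 265×424 + 130×214 + 110×915 + 170×564 + 210×677
  = 42185 + 273600 + 393420 + 7360 + 112360 + 27820 + 100650 + 95880 + 142170 = 1195445
Sum of weights = 143 + 720 + 996 + 92 + 424 + 214 + 915 + 564 + 677 = 4745
Weighted mean = 1195445 / 4745 = 251.93783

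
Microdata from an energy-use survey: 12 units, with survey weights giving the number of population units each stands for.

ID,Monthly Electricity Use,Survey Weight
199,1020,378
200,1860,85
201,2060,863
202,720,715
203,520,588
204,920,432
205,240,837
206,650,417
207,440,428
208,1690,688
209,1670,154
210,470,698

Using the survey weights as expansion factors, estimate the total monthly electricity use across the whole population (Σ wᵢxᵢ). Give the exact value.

5947650

Weighted total = 5947650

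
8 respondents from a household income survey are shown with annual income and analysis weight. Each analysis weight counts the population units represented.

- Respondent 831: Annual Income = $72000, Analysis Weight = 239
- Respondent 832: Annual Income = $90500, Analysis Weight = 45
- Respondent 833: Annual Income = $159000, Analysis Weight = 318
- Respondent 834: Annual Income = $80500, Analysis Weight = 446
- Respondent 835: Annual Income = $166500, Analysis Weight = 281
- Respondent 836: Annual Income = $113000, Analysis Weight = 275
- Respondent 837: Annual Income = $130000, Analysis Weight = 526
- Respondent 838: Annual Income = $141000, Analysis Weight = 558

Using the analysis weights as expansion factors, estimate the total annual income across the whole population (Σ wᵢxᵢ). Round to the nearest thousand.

332665000

Weighted total = 72000×239 + 90500×45 + 159000×318 + 80500×446 + 166500×281 + 113000×275 + 130000×526 + 141000×558
  = 17208000 + 4072500 + 50562000 + 35903000 + 46786500 + 31075000 + 68380000 + 78678000 = 332665000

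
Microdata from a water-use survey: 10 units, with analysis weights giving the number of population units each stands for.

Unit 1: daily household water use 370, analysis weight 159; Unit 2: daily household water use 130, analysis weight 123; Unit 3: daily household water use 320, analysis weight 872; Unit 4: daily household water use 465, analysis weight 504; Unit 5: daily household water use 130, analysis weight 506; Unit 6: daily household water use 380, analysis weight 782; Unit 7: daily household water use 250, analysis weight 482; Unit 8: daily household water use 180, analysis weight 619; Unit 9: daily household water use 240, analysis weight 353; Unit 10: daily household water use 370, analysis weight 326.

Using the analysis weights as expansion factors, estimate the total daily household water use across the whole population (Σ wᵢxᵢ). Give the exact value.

1388420

Weighted total = 1388420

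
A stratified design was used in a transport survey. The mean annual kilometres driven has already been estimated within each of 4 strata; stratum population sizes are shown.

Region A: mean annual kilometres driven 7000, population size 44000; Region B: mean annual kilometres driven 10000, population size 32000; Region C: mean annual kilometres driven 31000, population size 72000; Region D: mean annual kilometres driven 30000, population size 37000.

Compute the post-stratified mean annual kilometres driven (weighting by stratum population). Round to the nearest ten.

21460

Σ Nₕ·x̄ₕ = 7000×44000 + 10000×32000 + 31000×72000 + 30000×37000
  = 308000000 + 320000000 + 2232000000 + 1110000000 = 3970000000
Σ Nₕ = 44000 + 32000 + 72000 + 37000 = 185000
Overall mean = 3970000000 / 185000 = 21459.459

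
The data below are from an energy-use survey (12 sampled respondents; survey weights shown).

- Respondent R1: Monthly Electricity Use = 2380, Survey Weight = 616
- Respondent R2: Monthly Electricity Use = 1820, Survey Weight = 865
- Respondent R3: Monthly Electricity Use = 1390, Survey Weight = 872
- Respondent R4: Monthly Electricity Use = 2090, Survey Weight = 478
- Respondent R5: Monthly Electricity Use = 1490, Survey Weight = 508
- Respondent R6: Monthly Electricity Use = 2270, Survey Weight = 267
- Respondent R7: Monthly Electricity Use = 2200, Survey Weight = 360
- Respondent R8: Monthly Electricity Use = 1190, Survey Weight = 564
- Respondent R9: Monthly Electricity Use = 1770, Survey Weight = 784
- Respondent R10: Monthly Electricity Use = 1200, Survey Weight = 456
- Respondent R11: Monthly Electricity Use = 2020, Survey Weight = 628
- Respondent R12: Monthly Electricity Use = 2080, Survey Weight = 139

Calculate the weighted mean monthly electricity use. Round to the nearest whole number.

1770

Weighted sum = 2380×616 + 1820×865 + 1390×872 + 2090×478 + 1490×508 + 2270×267 + 2200×360 + 1190×564 + 1770×784 + 1200×456 + 2020×628 + 2080×139
  = 1466080 + 1574300 + 1212080 + 999020 + 756920 + 606090 + 792000 + 671160 + 1387680 + 547200 + 1268560 + 289120 = 11570210
Sum of weights = 616 + 865 + 872 + 478 + 508 + 267 + 360 + 564 + 784 + 456 + 628 + 139 = 6537
Weighted mean = 11570210 / 6537 = 1769.9572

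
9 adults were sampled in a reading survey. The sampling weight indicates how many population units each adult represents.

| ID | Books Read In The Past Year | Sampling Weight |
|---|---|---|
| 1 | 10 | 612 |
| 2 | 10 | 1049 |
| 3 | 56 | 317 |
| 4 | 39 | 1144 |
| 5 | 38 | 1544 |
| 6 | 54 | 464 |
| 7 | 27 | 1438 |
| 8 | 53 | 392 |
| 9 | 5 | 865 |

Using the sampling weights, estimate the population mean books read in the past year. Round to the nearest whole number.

29

Weighted sum = 10×612 + 10×1049 + 56×317 + 39×1144 + 38×1544 + 54×464 + 27×1438 + 53×392 + 5×865
  = 226633
Sum of weights = 612 + 1049 + 317 + 1144 + 1544 + 464 + 1438 + 392 + 865 = 7825
Weighted mean = 226633 / 7825 = 28.962684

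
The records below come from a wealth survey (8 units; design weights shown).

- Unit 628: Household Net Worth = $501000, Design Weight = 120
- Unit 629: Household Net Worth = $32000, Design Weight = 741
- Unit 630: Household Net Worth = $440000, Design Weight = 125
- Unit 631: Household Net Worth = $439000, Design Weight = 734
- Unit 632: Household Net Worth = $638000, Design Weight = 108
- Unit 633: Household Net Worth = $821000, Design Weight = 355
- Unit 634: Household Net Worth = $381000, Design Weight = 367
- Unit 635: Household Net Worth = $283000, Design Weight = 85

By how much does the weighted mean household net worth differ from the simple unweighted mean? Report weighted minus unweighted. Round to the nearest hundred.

-67900

Unweighted sum = 501000 + 32000 + 440000 + 439000 + 638000 + 821000 + 381000 + 283000 = 3535000
Unweighted mean = 3535000 / 8 = 441875
Weighted sum = 501000×120 + 32000×741 + 440000×125 + 439000×734 + 638000×108 + 821000×355 + 381000×367 + 283000×85
  = 60120000 + 23712000 + 55000000 + 322226000 + 68904000 + 291455000 + 139827000 + 24055000 = 985299000
Sum of weights = 120 + 741 + 125 + 734 + 108 + 355 + 367 + 85 = 2635
Weighted mean = 985299000 / 2635 = 373927.51
Difference (weighted minus unweighted) = -67947.486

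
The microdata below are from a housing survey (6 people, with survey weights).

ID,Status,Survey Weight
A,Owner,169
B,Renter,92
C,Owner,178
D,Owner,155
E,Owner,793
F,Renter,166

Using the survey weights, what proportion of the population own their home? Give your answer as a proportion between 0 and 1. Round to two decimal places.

0.83

Sum of weights for 'Owner' = 169 + 178 + 155 + 793 = 1295
Total weight = 169 + 92 + 178 + 155 + 793 + 166 = 1553
Weighted proportion = 1295 / 1553 = 0.83386993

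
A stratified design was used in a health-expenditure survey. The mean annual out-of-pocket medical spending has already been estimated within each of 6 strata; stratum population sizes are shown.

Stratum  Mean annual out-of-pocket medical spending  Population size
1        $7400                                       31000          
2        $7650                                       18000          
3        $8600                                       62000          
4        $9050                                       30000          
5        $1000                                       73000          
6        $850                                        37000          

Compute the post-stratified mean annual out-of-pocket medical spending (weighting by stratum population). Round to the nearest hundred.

Σ Nₕ·x̄ₕ = 7400×31000 + 7650×18000 + 8600×62000 + 9050×30000 + 1000×73000 + 850×37000
  = 1276250000
Σ Nₕ = 31000 + 18000 + 62000 + 30000 + 73000 + 37000 = 251000
Overall mean = 1276250000 / 251000 = 5084.6614

5100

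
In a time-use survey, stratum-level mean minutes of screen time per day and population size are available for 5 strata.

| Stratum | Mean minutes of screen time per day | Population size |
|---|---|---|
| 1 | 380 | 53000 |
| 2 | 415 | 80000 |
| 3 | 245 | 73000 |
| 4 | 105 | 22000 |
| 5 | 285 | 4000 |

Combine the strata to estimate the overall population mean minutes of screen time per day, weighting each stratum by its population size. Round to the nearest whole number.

Σ Nₕ·x̄ₕ = 74675000
Σ Nₕ = 53000 + 80000 + 73000 + 22000 + 4000 = 232000
Overall mean = 74675000 / 232000 = 321.875

322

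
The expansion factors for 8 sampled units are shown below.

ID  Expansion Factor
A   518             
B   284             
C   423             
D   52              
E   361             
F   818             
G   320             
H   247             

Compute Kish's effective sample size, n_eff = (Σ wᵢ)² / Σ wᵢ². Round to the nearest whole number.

6

Σ wᵢ = 518 + 284 + 423 + 52 + 361 + 818 + 320 + 247 = 3023
Σ wᵢ² = 268324 + 80656 + 178929 + 2704 + 130321 + 669124 + 102400 + 61009 = 1493467
n_eff = 3023² / 1493467 = 9138529 / 1493467 = 6.119003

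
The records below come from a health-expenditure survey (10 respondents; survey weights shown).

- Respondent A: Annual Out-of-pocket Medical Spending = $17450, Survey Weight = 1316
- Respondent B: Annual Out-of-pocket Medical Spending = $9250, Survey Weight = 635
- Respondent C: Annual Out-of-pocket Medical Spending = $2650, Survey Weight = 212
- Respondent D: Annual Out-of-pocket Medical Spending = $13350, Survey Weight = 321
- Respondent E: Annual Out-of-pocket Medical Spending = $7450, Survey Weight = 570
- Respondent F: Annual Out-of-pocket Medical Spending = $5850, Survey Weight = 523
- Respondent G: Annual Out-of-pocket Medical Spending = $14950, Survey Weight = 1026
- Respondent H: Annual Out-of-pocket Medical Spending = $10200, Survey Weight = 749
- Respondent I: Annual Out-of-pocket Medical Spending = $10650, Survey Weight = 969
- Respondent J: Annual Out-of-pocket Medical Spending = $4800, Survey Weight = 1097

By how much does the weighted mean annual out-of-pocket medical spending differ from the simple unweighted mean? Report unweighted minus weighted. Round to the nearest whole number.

Unweighted sum = 17450 + 9250 + 2650 + 13350 + 7450 + 5850 + 14950 + 10200 + 10650 + 4800 = 96600
Unweighted mean = 96600 / 10 = 9660
Weighted sum = 79555100
Sum of weights = 1316 + 635 + 212 + 321 + 570 + 523 + 1026 + 749 + 969 + 1097 = 7418
Weighted mean = 79555100 / 7418 = 10724.602
Difference (unweighted minus weighted) = -1064.6023

-1065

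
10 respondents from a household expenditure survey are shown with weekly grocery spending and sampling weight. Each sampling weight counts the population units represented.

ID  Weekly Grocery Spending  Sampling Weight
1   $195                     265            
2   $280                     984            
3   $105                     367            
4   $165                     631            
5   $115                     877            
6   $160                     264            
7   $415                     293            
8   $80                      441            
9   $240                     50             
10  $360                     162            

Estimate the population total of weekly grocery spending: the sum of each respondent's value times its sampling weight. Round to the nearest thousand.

Weighted total = 195×265 + 280×984 + 105×367 + 165×631 + 115×877 + 160×264 + 415×293 + 80×441 + 240×50 + 360×162
  = 51675 + 275520 + 38535 + 104115 + 100855 + 42240 + 121595 + 35280 + 12000 + 58320 = 840135

840000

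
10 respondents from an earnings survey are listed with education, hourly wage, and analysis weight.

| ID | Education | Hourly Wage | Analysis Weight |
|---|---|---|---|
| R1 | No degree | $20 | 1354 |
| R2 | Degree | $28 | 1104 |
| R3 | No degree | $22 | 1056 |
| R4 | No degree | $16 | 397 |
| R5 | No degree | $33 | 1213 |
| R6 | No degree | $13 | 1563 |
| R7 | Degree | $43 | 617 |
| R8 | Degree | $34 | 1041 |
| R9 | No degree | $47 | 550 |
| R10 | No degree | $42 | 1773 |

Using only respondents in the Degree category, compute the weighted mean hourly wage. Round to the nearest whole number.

Degree rows: R2, R7, R8
Weighted sum = 92837
Sum of weights = 1104 + 617 + 1041 = 2762
Weighted mean = 92837 / 2762 = 33.612238

34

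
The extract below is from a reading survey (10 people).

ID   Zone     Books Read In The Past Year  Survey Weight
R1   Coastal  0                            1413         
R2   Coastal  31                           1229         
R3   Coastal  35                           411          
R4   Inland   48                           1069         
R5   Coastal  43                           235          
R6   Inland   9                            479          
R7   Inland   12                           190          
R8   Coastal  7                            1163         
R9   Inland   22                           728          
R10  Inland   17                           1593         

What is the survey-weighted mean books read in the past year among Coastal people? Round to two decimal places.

Coastal rows: R1, R2, R3, R5, R8
Weighted sum = 70730
Sum of weights = 1413 + 1229 + 411 + 235 + 1163 = 4451
Weighted mean = 70730 / 4451 = 15.890811

15.89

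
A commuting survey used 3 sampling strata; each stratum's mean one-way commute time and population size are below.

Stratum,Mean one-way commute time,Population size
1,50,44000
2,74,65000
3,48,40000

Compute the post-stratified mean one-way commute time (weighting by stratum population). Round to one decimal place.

59.9

Σ Nₕ·x̄ₕ = 50×44000 + 74×65000 + 48×40000
  = 2200000 + 4810000 + 1920000 = 8930000
Σ Nₕ = 44000 + 65000 + 40000 = 149000
Overall mean = 8930000 / 149000 = 59.932886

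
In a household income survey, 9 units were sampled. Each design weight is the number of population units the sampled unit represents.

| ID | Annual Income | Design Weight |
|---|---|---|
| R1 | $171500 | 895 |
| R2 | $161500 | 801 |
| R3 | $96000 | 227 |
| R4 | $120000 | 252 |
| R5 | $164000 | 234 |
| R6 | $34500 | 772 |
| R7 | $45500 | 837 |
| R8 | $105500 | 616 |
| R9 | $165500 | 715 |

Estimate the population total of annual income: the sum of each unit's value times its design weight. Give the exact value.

621300000

Weighted total = 171500×895 + 161500×801 + 96000×227 + 120000×252 + 164000×234 + 34500×772 + 45500×837 + 105500×616 + 165500×715
  = 153492500 + 129361500 + 21792000 + 30240000 + 38376000 + 26634000 + 38083500 + 64988000 + 118332500 = 621300000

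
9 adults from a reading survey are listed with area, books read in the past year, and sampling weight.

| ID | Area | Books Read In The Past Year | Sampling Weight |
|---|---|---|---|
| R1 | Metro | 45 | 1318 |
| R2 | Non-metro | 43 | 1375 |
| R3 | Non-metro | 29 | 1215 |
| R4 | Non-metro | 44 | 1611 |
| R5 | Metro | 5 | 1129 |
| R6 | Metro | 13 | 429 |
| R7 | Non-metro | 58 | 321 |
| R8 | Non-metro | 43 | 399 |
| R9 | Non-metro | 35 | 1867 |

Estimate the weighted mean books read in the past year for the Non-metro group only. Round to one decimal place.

Non-metro rows: R2, R3, R4, R7, R8, R9
Weighted sum = 43×1375 + 29×1215 + 44×1611 + 58×321 + 43×399 + 35×1867
  = 59125 + 35235 + 70884 + 18618 + 17157 + 65345 = 266364
Sum of weights = 1375 + 1215 + 1611 + 321 + 399 + 1867 = 6788
Weighted mean = 266364 / 6788 = 39.240424

39.2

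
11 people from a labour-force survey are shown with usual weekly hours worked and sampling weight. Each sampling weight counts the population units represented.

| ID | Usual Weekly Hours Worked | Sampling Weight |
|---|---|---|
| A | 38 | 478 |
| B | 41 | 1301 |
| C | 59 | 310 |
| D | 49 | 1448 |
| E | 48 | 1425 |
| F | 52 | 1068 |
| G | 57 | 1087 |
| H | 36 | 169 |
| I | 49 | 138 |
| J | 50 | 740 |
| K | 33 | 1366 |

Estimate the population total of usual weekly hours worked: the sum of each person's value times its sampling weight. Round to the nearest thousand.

Weighted total = 38×478 + 41×1301 + 59×310 + 49×1448 + 48×1425 + 52×1068 + 57×1087 + 36×169 + 49×138 + 50×740 + 33×1366
  = 18164 + 53341 + 18290 + 70952 + 68400 + 55536 + 61959 + 6084 + 6762 + 37000 + 45078 = 441566

442000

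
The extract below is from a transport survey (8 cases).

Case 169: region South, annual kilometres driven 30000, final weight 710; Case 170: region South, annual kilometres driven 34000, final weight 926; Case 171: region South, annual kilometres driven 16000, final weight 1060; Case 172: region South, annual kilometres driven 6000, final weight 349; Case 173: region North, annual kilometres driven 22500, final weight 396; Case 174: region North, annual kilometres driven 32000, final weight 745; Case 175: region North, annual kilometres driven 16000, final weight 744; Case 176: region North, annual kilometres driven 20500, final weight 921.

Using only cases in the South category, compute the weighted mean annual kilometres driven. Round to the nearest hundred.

South rows: 169, 170, 171, 172
Weighted sum = 30000×710 + 34000×926 + 16000×1060 + 6000×349
  = 71838000
Sum of weights = 710 + 926 + 1060 + 349 = 3045
Weighted mean = 71838000 / 3045 = 23592.118

23600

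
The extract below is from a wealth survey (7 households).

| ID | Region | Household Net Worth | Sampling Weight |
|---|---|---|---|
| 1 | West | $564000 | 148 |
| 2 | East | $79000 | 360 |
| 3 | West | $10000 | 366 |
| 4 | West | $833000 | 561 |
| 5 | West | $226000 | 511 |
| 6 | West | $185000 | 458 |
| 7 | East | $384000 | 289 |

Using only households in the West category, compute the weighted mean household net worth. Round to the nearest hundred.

West rows: 1, 3, 4, 5, 6
Weighted sum = 564000×148 + 10000×366 + 833000×561 + 226000×511 + 185000×458
  = 83472000 + 3660000 + 467313000 + 115486000 + 84730000 = 754661000
Sum of weights = 148 + 366 + 561 + 511 + 458 = 2044
Weighted mean = 754661000 / 2044 = 369207.93

369200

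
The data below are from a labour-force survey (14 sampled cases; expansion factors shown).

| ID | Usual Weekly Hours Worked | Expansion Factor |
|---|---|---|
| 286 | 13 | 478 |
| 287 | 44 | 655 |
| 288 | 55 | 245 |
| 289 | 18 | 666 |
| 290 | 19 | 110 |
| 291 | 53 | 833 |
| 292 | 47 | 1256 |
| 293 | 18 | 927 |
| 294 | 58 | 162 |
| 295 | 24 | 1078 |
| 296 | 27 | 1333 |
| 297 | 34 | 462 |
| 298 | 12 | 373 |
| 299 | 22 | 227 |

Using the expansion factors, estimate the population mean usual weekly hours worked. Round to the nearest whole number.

Weighted sum = 278891
Sum of weights = 8805
Weighted mean = 278891 / 8805 = 31.674162

32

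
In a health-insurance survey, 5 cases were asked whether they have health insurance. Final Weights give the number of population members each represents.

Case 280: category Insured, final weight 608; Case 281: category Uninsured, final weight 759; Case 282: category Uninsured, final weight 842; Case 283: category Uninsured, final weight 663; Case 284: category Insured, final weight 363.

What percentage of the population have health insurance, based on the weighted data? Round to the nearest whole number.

Sum of weights for 'Insured' = 608 + 363 = 971
Total weight = 608 + 759 + 842 + 663 + 363 = 3235
Weighted proportion = 971 / 3235 = 0.30015456 → 30.015456%

30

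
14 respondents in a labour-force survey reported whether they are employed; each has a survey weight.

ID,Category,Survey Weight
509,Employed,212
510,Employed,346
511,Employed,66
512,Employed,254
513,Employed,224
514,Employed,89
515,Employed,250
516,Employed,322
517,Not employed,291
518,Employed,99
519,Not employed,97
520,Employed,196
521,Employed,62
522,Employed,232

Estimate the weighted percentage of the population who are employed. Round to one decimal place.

Sum of weights for 'Employed' = 212 + 346 + 66 + 254 + 224 + 89 + 250 + 322 + 99 + 196 + 62 + 232 = 2352
Total weight = 2740
Weighted proportion = 2352 / 2740 = 0.85839416 → 85.839416%

85.8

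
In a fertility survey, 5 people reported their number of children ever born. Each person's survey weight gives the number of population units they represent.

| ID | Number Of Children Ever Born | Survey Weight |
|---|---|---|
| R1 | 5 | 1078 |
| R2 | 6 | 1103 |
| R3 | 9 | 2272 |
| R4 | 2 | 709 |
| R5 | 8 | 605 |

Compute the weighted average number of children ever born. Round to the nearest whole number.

Weighted sum = 5×1078 + 6×1103 + 9×2272 + 2×709 + 8×605
  = 38714
Sum of weights = 5767
Weighted mean = 38714 / 5767 = 6.7130224

7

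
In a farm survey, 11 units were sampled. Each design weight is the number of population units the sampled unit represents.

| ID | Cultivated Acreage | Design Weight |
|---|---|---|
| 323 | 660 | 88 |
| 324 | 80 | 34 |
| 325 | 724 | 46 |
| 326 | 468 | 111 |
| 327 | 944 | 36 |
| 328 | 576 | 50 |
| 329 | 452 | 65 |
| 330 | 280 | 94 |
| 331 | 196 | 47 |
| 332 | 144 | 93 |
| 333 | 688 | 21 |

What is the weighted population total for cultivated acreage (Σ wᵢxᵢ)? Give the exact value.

301588

Weighted total = 660×88 + 80×34 + 724×46 + 468×111 + 944×36 + 576×50 + 452×65 + 280×94 + 196×47 + 144×93 + 688×21
  = 301588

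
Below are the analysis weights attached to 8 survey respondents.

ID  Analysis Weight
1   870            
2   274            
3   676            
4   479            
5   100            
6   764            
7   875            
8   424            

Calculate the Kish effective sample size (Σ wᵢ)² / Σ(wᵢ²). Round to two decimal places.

Σ wᵢ = 4462
Σ wᵢ² = 756900 + 75076 + 456976 + 229441 + 10000 + 583696 + 765625 + 179776 = 3057490
n_eff = 4462² / 3057490 = 19909444 / 3057490 = 6.5116955

6.51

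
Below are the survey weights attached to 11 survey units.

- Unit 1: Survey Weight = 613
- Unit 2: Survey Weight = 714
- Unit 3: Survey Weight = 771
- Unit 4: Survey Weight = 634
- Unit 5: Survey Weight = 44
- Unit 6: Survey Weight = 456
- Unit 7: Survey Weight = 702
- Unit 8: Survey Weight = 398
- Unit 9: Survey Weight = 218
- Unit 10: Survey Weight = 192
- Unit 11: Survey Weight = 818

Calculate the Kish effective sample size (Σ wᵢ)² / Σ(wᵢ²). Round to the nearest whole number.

Σ wᵢ = 613 + 714 + 771 + 634 + 44 + 456 + 702 + 398 + 218 + 192 + 818 = 5560
Σ wᵢ² = 3496554
n_eff = 5560² / 3496554 = 30913600 / 3496554 = 8.8411619

9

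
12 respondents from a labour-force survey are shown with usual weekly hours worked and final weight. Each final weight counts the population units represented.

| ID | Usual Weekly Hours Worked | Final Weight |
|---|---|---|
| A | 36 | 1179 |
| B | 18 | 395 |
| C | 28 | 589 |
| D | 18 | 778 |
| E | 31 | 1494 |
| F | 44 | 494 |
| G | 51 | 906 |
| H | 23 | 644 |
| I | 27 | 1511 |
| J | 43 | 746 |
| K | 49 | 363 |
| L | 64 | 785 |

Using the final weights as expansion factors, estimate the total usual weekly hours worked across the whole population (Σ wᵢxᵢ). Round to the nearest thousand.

350000

Weighted total = 350020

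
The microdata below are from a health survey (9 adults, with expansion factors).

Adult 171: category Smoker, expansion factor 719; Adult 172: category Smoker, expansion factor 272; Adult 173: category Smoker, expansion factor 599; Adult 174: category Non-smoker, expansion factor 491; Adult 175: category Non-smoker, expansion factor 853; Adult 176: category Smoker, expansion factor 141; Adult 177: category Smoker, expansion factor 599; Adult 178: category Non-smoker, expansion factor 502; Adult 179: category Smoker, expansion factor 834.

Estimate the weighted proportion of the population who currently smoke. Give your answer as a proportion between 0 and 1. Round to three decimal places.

Sum of weights for 'Smoker' = 719 + 272 + 599 + 141 + 599 + 834 = 3164
Total weight = 719 + 272 + 599 + 491 + 853 + 141 + 599 + 502 + 834 = 5010
Weighted proportion = 3164 / 5010 = 0.63153693

0.632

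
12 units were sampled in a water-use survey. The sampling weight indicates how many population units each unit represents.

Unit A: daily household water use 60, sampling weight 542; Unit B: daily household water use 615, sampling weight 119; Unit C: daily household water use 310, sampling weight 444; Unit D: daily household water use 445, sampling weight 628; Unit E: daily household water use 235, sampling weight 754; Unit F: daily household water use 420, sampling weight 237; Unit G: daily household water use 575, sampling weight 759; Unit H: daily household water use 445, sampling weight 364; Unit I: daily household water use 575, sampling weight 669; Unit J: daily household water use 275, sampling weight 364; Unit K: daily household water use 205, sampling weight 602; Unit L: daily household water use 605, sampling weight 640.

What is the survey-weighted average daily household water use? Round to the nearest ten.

390

Weighted sum = 60×542 + 615×119 + 310×444 + 445×628 + 235×754 + 420×237 + 575×759 + 445×364 + 575×669 + 275×364 + 205×602 + 605×640
  = 32520 + 73185 + 137640 + 279460 + 177190 + 99540 + 436425 + 161980 + 384675 + 100100 + 123410 + 387200 = 2393325
Sum of weights = 542 + 119 + 444 + 628 + 754 + 237 + 759 + 364 + 669 + 364 + 602 + 640 = 6122
Weighted mean = 2393325 / 6122 = 390.93842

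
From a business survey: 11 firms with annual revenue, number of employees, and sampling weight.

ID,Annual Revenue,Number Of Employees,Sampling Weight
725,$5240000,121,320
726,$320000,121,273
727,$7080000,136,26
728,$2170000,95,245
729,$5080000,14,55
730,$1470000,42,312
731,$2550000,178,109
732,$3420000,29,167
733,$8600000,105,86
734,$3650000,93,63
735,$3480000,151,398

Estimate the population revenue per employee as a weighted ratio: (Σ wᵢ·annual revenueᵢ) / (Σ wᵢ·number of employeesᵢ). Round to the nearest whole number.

30338

Σ wᵢ·y = 5240000×320 + 320000×273 + 7080000×26 + 2170000×245 + 5080000×55 + 1470000×312 + 2550000×109 + 3420000×167 + 8600000×86 + 3650000×63 + 3480000×398
  = 1676800000 + 87360000 + 184080000 + 531650000 + 279400000 + 458640000 + 277950000 + 571140000 + 739600000 + 229950000 + 1385040000 = 6421610000
Σ wᵢ·x = 121×320 + 121×273 + 136×26 + 95×245 + 14×55 + 42×312 + 178×109 + 29×167 + 105×86 + 93×63 + 151×398
  = 38720 + 33033 + 3536 + 23275 + 770 + 13104 + 19402 + 4843 + 9030 + 5859 + 60098 = 211670
Ratio = 6421610000 / 211670 = 30337.837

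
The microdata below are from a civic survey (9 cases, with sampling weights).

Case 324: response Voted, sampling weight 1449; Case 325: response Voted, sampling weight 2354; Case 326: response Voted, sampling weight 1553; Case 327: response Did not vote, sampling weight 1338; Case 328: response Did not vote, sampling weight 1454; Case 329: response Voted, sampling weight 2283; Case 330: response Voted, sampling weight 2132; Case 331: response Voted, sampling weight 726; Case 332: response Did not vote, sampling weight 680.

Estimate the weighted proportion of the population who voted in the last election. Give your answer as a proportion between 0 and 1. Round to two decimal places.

0.75

Sum of weights for 'Voted' = 1449 + 2354 + 1553 + 2283 + 2132 + 726 = 10497
Total weight = 1449 + 2354 + 1553 + 1338 + 1454 + 2283 + 2132 + 726 + 680 = 13969
Weighted proportion = 10497 / 13969 = 0.75144964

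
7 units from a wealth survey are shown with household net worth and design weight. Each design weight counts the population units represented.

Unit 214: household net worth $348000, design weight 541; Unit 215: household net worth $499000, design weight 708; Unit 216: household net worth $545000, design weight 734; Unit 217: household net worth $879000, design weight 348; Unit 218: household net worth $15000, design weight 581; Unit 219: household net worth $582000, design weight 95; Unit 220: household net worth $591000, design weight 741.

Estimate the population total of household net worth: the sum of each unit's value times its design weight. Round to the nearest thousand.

1749418000

Weighted total = 348000×541 + 499000×708 + 545000×734 + 879000×348 + 15000×581 + 582000×95 + 591000×741
  = 188268000 + 353292000 + 400030000 + 305892000 + 8715000 + 55290000 + 437931000 = 1749418000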